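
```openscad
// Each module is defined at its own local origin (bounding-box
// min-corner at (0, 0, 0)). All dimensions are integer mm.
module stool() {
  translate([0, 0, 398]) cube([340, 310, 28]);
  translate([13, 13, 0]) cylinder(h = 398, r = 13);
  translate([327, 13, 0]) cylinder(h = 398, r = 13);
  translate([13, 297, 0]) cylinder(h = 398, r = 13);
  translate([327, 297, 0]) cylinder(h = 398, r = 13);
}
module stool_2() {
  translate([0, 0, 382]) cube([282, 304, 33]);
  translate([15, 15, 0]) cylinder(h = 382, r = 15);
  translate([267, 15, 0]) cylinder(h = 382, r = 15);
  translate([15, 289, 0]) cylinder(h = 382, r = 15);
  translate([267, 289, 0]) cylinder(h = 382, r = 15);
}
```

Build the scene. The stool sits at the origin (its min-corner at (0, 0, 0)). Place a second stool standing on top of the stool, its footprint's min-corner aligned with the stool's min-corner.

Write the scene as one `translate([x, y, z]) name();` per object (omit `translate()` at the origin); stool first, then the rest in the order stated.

stool();
translate([0, 0, 426]) stool_2();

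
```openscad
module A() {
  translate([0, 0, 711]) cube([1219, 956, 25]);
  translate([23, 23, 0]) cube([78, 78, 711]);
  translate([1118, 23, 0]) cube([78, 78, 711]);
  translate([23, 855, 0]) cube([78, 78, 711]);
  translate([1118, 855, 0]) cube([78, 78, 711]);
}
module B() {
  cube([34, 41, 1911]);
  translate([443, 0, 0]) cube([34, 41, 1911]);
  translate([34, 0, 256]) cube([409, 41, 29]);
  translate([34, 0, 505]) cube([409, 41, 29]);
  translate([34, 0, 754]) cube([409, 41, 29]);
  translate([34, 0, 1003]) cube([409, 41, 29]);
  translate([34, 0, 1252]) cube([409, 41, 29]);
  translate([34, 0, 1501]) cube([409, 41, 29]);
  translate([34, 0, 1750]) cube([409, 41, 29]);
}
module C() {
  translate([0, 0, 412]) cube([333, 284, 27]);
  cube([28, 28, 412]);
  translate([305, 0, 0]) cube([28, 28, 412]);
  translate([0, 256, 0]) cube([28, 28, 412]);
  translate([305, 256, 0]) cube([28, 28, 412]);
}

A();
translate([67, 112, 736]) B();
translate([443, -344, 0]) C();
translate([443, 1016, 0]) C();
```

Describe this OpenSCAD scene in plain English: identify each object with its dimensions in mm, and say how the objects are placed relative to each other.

A is a table with a 1219×956 mm rectangular top, 25 mm thick, top surface at z = 736 mm, supported by four 78×78 mm square legs, each inset 23 mm from the nearest pair of top edges, running from the floor.

B is a straight ladder. Two 34×41 mm vertical rails, 1911 mm tall, stand 477 mm apart (outside-to-outside) with their front faces coplanar on the −y side. 7 rungs, each 41 mm deep and 29 mm tall, span between the inner faces of the rails, front faces flush with the rails. The lowest rung's underside is at z = 256 mm and rungs are spaced 249 mm apart (underside to underside).

C is a simple wooden stool: a rectangular seat 333 mm (x) by 284 mm (y), 27 mm thick, top face at z = 439 mm, on four square legs, each 28×28 mm in cross-section. The legs rest on z = 0, each flush with a corner of the seat.

The ladder is on top of the table. Two stools sit around the table at the −y, +y sides.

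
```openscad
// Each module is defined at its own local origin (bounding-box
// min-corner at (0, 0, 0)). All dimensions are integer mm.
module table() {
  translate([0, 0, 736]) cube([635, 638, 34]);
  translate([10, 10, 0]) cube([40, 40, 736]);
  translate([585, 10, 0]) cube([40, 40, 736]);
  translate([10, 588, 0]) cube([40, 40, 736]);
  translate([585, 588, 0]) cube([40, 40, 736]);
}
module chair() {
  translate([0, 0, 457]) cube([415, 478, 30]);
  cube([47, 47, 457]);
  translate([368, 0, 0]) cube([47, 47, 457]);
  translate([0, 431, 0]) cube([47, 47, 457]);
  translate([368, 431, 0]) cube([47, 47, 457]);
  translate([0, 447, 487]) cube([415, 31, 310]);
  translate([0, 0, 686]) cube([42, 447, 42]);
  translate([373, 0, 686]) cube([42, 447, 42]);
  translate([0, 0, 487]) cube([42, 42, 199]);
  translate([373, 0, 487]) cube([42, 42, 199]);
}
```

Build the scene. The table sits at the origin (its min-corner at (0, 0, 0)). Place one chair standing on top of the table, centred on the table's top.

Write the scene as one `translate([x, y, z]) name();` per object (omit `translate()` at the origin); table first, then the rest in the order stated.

table();
translate([110, 80, 770]) chair();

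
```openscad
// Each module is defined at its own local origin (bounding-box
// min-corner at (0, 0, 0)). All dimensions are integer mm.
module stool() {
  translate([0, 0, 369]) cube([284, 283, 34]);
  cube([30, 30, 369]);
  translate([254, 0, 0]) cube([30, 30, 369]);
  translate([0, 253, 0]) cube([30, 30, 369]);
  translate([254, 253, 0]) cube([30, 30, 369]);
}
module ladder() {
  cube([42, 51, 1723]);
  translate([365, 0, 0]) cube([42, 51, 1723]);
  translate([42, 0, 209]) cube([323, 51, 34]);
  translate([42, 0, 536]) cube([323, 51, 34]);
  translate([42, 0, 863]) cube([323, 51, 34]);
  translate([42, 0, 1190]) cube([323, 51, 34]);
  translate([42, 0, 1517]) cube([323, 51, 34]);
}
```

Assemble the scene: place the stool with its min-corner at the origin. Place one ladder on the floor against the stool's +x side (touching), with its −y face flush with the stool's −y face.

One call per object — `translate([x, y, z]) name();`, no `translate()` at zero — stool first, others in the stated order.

stool();
translate([284, 0, 0]) ladder();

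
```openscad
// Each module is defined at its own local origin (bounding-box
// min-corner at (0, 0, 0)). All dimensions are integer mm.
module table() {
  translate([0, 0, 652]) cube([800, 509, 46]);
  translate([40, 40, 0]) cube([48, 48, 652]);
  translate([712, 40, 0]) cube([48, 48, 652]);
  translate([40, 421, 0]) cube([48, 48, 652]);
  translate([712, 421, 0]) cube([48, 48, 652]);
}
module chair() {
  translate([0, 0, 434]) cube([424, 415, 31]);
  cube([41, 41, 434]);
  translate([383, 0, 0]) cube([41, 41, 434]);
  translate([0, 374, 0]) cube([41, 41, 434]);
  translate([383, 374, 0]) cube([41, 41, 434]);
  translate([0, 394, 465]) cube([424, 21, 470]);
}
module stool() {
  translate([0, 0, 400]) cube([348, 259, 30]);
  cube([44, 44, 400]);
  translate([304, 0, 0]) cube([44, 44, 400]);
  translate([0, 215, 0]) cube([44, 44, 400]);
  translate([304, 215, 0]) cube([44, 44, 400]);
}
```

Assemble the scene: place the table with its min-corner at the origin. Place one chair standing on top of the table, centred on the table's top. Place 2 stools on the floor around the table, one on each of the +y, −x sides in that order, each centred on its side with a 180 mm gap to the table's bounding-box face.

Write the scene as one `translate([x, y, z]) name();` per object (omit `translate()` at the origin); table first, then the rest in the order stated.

table();
translate([188, 47, 698]) chair();
translate([226, 689, 0]) stool();
translate([-528, 125, 0]) stool();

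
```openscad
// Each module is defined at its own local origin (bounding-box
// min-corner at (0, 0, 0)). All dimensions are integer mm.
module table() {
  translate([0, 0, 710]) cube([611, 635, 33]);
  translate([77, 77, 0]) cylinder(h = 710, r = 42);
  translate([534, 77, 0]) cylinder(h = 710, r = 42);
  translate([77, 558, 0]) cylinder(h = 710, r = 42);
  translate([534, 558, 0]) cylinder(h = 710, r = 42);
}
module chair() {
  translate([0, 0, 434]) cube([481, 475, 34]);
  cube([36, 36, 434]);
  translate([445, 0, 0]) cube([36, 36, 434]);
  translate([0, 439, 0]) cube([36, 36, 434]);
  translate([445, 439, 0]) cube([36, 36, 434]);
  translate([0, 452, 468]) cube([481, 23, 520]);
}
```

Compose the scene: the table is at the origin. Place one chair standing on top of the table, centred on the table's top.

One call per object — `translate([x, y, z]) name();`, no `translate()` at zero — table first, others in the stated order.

table();
translate([65, 80, 743]) chair();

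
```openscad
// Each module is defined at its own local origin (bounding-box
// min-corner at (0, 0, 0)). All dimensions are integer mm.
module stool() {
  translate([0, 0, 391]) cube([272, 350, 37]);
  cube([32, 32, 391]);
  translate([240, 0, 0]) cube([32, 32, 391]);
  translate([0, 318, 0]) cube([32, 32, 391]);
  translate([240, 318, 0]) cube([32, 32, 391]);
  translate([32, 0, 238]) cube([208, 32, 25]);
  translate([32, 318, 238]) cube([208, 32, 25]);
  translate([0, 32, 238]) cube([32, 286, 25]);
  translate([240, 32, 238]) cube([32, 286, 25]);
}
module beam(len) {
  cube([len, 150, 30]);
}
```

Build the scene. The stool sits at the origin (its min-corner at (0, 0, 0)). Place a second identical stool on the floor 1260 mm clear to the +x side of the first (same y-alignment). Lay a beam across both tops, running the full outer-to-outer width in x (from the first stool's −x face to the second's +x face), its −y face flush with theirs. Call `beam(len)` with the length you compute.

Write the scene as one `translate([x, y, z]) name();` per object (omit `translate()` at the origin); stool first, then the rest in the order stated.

stool();
translate([1532, 0, 0]) stool();
translate([0, 0, 428]) beam(1804);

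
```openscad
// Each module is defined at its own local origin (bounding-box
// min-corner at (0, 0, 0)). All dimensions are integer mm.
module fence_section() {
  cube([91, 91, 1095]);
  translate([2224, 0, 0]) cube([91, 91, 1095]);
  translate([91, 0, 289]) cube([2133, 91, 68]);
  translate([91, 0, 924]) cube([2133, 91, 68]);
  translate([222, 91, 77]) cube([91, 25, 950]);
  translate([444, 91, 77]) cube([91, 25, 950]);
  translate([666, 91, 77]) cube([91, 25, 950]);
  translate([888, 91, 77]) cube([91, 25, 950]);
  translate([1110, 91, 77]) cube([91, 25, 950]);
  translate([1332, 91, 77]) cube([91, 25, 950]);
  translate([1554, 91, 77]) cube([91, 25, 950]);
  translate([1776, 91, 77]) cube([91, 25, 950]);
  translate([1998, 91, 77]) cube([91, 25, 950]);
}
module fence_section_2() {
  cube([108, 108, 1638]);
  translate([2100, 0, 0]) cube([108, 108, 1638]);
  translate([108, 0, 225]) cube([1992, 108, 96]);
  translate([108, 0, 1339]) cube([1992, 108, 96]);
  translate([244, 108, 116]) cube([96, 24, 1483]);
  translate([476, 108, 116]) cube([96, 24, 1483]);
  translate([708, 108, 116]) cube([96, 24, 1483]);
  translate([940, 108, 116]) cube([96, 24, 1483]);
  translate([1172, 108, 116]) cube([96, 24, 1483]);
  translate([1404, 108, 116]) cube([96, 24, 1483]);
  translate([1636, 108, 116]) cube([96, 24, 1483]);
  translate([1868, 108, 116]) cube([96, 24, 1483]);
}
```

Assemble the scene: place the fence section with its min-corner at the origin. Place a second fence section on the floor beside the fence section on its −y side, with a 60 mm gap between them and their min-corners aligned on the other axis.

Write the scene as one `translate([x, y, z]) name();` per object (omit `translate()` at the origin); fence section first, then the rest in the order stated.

fence_section();
translate([0, -192, 0]) fence_section_2();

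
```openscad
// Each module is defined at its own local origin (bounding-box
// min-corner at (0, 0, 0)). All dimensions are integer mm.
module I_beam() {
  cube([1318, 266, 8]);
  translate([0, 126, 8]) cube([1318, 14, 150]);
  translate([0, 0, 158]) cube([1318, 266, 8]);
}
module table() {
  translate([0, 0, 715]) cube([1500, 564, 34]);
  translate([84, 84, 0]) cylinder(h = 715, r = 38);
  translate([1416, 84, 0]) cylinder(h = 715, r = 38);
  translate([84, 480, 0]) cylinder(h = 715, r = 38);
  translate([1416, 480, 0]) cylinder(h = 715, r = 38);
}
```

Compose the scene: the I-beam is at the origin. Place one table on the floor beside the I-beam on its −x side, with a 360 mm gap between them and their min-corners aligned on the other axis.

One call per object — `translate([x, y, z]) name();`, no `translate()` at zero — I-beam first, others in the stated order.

I_beam();
translate([-1860, 0, 0]) table();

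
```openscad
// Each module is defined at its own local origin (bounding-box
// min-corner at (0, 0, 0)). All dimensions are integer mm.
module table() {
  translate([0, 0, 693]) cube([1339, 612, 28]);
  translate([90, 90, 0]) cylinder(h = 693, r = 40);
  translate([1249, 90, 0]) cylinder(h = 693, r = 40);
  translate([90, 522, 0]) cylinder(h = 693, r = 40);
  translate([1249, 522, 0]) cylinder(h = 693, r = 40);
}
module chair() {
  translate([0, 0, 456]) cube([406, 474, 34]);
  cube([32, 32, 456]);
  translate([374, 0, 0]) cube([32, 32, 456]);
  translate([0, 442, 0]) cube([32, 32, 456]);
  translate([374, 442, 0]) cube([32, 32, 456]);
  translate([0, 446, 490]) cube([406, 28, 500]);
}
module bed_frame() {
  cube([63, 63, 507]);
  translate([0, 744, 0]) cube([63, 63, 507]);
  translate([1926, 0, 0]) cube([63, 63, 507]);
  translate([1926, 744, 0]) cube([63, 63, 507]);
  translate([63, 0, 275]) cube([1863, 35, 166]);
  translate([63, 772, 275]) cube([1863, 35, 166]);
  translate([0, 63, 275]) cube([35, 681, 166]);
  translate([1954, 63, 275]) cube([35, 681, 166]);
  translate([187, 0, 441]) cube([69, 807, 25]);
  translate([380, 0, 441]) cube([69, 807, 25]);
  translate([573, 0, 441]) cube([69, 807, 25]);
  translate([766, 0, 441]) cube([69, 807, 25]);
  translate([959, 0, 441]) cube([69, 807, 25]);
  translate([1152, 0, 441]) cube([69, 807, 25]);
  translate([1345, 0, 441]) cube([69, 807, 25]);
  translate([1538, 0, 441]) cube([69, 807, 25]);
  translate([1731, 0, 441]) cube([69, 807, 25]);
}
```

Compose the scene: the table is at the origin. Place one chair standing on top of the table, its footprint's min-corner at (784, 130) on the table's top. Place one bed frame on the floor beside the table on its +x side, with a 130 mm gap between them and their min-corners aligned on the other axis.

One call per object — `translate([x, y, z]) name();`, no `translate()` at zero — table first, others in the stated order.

table();
translate([784, 130, 721]) chair();
translate([1469, 0, 0]) bed_frame();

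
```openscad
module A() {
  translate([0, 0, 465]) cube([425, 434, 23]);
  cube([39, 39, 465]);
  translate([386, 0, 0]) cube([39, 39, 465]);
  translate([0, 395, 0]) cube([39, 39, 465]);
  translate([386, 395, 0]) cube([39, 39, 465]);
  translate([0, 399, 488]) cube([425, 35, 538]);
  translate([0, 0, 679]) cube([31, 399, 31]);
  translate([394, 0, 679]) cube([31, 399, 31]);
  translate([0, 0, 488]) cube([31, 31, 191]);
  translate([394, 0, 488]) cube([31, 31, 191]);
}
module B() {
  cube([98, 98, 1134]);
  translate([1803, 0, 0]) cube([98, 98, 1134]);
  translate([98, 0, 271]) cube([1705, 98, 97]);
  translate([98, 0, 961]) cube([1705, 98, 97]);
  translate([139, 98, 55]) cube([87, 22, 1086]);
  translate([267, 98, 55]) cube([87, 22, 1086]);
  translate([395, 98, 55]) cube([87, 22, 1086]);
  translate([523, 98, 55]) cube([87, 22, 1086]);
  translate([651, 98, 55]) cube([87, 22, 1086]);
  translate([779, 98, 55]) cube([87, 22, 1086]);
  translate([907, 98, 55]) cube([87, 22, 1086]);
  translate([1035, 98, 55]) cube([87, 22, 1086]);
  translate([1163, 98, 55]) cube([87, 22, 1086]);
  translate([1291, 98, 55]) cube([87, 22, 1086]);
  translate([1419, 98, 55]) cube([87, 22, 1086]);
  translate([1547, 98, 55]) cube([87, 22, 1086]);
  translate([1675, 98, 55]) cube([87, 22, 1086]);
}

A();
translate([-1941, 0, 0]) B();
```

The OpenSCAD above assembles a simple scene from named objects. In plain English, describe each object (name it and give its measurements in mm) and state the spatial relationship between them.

A is a chair: 425×434 mm seat, 23 mm thick, top at z = 488 mm, on four 39 mm square corner legs flush with the seat edges. A 35 mm thick backrest slab spans the full seat width, extending 538 mm above the seat top, its back face flush with the seat's +y edge. Two armrests of 31×31 mm section run along each side from the seat's front edge to the front of the backrest, top faces 222 mm above the seat top and outer faces flush with the seat's x-edges; a 31×31 mm post under the front of each armrest stands on the seat at the front corner.

B is a fence section. Two 98×98 mm posts, 1134 mm tall, stand on the floor with a clear span of 1705 mm between their inner faces. Two horizontal rails of 98×97 mm section span the gap between the posts with their undersides at z = 271 mm and z = 961 mm, flush with the posts' −y face. 13 pickets, each 87 mm wide, 22 mm thick and 1086 mm tall, are fixed to the +y face of the rails with their bottoms at z = 55 mm, evenly spaced across the span with equal gaps (rounded down to the nearest mm) at the −x end and between each pair — any rounding remainder accumulates at the +x end.

The fence section is on the floor beside the chair on its −x side.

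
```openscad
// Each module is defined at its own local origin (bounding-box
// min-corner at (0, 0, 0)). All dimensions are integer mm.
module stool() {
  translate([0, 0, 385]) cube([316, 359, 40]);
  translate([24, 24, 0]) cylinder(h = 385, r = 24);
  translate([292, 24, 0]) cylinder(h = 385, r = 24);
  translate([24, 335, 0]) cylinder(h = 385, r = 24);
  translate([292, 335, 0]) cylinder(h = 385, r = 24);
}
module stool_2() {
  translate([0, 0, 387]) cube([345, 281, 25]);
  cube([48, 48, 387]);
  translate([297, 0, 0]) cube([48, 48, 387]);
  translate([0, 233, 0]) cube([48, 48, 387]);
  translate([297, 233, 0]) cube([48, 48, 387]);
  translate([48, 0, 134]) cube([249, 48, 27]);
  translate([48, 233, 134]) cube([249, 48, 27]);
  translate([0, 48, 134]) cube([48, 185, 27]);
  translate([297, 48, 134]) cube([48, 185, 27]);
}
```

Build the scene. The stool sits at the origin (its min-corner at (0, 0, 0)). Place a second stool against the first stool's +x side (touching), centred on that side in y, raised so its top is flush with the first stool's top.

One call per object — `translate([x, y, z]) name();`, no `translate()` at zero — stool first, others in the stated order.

stool();
translate([316, 39, 13]) stool_2();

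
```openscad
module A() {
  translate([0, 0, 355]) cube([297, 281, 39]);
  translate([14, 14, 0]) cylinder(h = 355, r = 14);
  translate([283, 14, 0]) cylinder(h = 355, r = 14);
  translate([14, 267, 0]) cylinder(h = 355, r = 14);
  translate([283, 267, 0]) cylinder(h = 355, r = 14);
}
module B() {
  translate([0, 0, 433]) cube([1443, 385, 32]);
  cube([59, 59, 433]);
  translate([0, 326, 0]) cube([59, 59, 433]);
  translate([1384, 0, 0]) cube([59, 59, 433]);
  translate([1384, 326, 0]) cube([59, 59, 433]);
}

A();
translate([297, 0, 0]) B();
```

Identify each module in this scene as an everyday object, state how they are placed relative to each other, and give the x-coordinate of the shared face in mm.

The stool's +x face and the bench's −x face are both at x = 297 mm.

A is a stool. B is a bench. The bench is against the stool's +x side, with their −y faces flush. The x-coordinate of the shared face is 297 mm.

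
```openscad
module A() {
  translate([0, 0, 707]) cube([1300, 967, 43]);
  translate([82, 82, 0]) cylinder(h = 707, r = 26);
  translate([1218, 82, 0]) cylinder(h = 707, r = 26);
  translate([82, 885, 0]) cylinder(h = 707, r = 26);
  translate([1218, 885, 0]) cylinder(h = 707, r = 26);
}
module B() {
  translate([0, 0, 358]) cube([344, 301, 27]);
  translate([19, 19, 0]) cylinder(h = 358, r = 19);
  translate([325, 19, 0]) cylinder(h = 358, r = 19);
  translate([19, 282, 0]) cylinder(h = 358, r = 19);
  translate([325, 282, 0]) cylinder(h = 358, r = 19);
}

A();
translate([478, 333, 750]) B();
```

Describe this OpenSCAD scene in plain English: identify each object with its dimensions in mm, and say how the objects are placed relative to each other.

A is a table with a 1300×967 mm rectangular top, 43 mm thick, top surface at z = 750 mm, supported by four round legs of 52 mm diameter, each leg's bounding box inset 56 mm from the nearest pair of top edges, running from the floor.

B is a four-legged stool. The seat is a 344×301×27 mm slab whose top surface is at z = 385 mm; four round legs, each 38 mm in diameter, run from the floor (z = 0) to the underside of the seat, each leg's axis is inset half a diameter from the nearest pair of seat edges (so the leg's bounding box is flush with the corner).

The stool is on top of the table, centred.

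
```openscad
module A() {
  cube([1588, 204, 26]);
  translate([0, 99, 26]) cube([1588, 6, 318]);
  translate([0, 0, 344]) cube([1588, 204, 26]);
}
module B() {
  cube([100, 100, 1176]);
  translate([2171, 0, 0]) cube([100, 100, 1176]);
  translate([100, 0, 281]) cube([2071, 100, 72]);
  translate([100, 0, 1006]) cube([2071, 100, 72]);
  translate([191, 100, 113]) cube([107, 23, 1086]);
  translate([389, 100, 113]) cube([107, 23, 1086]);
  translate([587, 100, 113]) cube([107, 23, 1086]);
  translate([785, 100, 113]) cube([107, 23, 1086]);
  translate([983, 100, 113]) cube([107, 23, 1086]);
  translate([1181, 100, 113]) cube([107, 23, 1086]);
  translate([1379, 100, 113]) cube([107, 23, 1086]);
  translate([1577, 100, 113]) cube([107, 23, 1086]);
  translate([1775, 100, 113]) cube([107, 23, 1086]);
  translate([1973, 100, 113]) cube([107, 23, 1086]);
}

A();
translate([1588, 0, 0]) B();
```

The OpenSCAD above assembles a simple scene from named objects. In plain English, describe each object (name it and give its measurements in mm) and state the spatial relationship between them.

A is an I-beam lying along x, 1588 mm long. Overall section height 370 mm. Two flanges 204 mm wide (y) and 26 mm thick, one on the floor and one at the top; a web 6 mm thick runs between them, centred on the flange width.

B is a fence section. Two 100×100 mm posts, 1176 mm tall, stand on the floor with a clear span of 2071 mm between their inner faces. Two horizontal rails of 100×72 mm section span the gap between the posts with their undersides at z = 281 mm and z = 1006 mm, flush with the posts' −y face. 10 pickets, each 107 mm wide, 23 mm thick and 1086 mm tall, are fixed to the +y face of the rails with their bottoms at z = 113 mm, evenly spaced across the span with equal gaps (rounded down to the nearest mm) at the −x end and between each pair — any rounding remainder accumulates at the +x end.

The fence section is against the I-beam's +x side, with their −y faces flush.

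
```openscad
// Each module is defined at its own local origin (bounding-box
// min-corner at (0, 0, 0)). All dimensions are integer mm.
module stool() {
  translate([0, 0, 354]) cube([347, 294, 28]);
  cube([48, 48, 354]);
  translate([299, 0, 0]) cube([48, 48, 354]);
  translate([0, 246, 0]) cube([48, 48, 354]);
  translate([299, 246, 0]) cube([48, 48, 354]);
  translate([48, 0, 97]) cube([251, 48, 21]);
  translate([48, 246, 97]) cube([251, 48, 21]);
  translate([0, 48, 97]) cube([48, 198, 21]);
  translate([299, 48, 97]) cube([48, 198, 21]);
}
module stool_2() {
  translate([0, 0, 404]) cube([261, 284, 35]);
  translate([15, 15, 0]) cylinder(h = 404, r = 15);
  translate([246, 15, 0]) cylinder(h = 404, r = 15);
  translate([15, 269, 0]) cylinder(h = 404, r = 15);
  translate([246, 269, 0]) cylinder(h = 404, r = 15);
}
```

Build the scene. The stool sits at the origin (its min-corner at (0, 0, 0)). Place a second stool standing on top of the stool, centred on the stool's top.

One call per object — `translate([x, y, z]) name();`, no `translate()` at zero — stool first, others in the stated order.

stool();
translate([43, 5, 382]) stool_2();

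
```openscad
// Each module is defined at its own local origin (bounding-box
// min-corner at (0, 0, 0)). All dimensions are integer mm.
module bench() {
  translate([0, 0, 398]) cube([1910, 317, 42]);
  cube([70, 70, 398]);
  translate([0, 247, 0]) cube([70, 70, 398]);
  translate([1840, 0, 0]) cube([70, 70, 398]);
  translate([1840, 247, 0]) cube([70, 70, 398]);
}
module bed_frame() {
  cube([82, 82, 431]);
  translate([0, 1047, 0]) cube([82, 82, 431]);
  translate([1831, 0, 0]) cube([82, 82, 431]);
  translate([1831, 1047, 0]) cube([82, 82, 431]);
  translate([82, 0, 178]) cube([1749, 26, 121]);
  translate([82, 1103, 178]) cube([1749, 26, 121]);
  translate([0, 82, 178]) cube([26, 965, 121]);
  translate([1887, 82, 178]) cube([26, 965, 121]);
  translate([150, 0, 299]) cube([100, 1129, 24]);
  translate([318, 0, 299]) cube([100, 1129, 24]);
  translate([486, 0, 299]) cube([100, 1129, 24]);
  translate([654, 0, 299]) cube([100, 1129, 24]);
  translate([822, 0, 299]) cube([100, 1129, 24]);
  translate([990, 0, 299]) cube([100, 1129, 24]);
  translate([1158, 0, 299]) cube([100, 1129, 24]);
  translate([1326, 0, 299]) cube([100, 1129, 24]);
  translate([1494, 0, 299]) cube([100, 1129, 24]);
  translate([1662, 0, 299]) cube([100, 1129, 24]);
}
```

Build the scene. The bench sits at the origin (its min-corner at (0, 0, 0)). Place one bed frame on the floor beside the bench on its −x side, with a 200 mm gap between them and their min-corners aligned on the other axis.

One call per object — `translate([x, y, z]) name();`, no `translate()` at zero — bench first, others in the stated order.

bench();
translate([-2113, 0, 0]) bed_frame();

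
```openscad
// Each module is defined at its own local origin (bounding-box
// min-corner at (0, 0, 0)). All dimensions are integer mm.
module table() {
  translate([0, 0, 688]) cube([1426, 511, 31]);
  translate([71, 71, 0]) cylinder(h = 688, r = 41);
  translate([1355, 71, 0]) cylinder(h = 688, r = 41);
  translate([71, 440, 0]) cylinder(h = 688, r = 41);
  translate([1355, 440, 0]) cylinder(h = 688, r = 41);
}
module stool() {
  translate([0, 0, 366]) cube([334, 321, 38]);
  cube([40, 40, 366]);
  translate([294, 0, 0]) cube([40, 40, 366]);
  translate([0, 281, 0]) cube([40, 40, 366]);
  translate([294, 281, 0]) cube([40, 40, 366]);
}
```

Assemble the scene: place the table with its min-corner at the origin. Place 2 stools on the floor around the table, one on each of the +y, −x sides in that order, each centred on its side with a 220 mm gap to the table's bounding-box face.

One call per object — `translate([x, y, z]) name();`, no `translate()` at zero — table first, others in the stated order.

table();
translate([546, 731, 0]) stool();
translate([-554, 95, 0]) stool();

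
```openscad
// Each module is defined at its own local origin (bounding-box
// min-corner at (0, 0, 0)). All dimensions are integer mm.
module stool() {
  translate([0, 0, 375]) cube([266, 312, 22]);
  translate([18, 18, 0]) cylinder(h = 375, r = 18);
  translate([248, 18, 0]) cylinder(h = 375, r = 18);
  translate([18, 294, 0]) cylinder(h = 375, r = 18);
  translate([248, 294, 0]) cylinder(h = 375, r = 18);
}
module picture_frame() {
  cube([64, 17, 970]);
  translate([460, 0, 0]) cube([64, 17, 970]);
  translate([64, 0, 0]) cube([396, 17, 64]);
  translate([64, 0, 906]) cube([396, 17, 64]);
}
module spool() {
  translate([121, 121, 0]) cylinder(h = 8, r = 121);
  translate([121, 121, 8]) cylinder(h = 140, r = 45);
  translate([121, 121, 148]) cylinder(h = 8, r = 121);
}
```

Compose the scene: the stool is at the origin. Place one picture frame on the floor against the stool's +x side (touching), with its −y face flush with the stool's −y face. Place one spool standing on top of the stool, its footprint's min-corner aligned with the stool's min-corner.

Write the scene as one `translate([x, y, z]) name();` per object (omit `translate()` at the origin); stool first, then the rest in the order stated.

stool();
translate([266, 0, 0]) picture_frame();
translate([0, 0, 397]) spool();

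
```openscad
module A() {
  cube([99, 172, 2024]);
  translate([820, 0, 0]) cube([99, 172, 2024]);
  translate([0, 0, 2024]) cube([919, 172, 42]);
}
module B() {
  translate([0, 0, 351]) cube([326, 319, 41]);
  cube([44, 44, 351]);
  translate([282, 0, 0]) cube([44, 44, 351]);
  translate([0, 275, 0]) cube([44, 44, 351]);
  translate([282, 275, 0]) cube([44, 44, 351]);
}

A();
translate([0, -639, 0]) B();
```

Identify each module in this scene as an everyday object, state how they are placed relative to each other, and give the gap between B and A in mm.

The stool's nearest face is 320 mm from the door frame's −y face.

A is a door frame. B is a stool. The stool is on the floor beside the door frame on its −y side. The gap between the stool and the door frame is 320 mm.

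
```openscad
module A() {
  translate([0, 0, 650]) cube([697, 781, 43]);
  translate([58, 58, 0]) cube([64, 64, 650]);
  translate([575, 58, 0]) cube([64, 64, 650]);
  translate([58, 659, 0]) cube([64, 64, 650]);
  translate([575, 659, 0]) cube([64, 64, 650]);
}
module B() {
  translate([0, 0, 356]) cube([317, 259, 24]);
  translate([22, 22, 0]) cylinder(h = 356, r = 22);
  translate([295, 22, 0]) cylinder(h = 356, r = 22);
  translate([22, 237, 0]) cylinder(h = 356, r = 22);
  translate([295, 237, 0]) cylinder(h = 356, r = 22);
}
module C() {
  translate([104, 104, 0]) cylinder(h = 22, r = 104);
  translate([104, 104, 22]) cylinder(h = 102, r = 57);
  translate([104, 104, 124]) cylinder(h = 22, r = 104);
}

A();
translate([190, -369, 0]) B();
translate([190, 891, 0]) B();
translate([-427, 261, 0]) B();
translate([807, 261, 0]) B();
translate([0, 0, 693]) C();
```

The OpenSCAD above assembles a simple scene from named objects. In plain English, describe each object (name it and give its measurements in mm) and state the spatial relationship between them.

A is a table: top 697 mm (x) × 781 mm (y), 43 mm thick, upper face at z = 693 mm, on four 64×64 mm square legs, each inset 58 mm from the nearest pair of top edges, running from z = 0 to the bottom of the top.

B is a four-legged stool. The seat is a 317×259×24 mm slab whose top surface is at z = 380 mm; four round legs, each 44 mm in diameter, run from the floor (z = 0) to the underside of the seat, each leg's axis is inset half a diameter from the nearest pair of seat edges (so the leg's bounding box is flush with the corner).

C is a spool: two coaxial disc flanges of radius 104 mm and thickness 22 mm, joined by a core cylinder of radius 57 mm and height 102 mm. The lower flange rests on z = 0 and the three cylinders share a vertical axis.

Four stools sit around the table at the −y, +y, −x, +x sides. The spool is on top of the table.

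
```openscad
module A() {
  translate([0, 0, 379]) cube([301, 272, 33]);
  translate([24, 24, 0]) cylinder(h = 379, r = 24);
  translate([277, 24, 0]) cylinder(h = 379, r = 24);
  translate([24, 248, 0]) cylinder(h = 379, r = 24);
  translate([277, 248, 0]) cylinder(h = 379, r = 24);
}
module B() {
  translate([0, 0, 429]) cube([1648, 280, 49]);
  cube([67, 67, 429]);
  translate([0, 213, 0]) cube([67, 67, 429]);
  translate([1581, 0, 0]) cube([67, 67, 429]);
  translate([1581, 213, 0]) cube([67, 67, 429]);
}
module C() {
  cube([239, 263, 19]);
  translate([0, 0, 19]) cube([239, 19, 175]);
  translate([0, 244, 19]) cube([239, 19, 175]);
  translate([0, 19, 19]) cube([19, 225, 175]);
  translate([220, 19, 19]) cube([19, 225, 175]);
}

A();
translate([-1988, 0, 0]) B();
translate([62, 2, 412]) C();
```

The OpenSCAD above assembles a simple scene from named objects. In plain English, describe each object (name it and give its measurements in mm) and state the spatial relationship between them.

A is a four-legged stool. The seat is 301×272 mm, 33 mm thick, top at z = 412 mm. It stands on four round legs, each 48 mm in diameter, from z = 0 to the seat underside, each leg's axis is inset half a diameter from the nearest pair of seat edges (so the leg's bounding box is flush with the corner).

B is a bench: a 1648×280 mm seat slab, 49 mm thick, top at z = 478 mm, on four 67×67 mm square legs flush with the seat corners and standing on z = 0.

C is an open-topped rectangular box: outside dimensions 239×263×194 mm, with a uniform wall and base thickness of 19 mm. The base is a full 239×263 slab on the floor; four walls sit on top of the base. The front and back walls (the −y and +y sides) span the full width; the two side walls fit between them.

The bench is on the floor beside the stool on its −x side. The open box is on top of the stool.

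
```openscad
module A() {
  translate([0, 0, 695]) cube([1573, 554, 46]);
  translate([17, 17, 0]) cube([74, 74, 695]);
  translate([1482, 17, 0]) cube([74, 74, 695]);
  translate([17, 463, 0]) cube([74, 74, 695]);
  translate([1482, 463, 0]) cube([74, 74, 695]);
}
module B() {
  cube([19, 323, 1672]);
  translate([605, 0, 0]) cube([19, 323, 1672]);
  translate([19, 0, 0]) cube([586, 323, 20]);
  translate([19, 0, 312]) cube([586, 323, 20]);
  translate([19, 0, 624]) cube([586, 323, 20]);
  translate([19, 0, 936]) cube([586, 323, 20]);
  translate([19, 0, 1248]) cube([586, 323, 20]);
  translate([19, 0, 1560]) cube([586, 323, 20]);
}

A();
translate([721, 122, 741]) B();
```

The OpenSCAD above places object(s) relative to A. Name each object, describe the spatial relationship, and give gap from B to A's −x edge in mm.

A is a table. B is a bookshelf. The bookshelf is on top of the table. The gap from the bookshelf to the table's −x edge is 721 mm.

The bookshelf's min-x is at 721; the table's min-x is 0; gap = 721 mm.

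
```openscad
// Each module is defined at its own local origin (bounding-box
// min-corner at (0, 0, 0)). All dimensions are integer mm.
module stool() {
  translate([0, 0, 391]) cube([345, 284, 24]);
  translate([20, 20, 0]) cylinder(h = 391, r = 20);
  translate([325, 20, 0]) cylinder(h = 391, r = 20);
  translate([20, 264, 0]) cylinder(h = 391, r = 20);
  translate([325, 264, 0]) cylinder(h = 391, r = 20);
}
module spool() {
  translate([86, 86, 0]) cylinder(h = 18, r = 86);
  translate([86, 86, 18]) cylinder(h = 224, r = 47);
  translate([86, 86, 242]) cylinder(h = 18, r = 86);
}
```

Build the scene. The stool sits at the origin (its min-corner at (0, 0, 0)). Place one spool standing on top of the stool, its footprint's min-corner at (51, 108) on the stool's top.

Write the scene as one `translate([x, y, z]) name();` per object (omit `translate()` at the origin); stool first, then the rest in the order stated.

stool();
translate([51, 108, 415]) spool();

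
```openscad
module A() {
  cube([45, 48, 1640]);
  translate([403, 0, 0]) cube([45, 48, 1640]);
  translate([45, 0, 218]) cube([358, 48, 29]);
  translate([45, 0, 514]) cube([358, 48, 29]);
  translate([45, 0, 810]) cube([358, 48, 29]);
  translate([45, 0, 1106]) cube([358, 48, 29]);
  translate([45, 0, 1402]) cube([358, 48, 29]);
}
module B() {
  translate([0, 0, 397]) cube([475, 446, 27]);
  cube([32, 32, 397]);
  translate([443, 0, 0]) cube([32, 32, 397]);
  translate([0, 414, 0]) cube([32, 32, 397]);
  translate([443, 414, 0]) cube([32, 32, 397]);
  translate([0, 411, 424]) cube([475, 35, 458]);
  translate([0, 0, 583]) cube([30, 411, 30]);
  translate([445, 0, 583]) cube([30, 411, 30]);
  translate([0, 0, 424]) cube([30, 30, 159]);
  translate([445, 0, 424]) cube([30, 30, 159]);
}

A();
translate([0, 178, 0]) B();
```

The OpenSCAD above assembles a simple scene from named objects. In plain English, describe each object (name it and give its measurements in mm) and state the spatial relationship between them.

A is a wooden ladder with two side rails of 45×48 mm section and 1640 mm height, set 448 mm apart overall. Between them run 5 rectangular rungs (48 mm deep, 29 mm thick), front faces flush with the rails' −y face. The bottom of the first rung is 218 mm above the floor and each subsequent rung is 296 mm higher than the one below.

B is a chair: 475×446 mm seat, 27 mm thick, top at z = 424 mm, on four 32 mm square corner legs flush with the seat edges. A 35 mm thick backrest slab spans the full seat width, extending 458 mm above the seat top, its back face flush with the seat's +y edge. Two armrests of 30×30 mm section run along each side from the seat's front edge to the front of the backrest, top faces 189 mm above the seat top and outer faces flush with the seat's x-edges; a 30×30 mm post under the front of each armrest stands on the seat at the front corner.

The chair is on the floor beside the ladder on its +y side.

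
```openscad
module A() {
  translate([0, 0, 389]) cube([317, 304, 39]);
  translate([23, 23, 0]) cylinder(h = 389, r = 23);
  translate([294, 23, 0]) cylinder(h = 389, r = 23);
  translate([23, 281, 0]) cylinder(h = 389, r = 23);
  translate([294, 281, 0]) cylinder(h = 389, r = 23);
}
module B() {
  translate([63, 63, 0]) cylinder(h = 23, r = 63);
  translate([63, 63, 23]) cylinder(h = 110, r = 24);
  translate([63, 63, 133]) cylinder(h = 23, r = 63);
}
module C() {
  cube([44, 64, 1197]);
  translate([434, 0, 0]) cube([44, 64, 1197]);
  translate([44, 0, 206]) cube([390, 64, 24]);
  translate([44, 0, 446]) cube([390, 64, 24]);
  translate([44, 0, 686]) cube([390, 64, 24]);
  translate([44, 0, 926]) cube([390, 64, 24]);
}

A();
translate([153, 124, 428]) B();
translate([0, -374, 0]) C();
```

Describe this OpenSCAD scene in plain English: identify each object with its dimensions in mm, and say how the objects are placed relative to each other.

A is a four-legged stool. The seat is a 317×304×39 mm slab whose top surface is at z = 428 mm; four round legs, each 46 mm in diameter, run from the floor (z = 0) to the underside of the seat, each leg's axis is inset half a diameter from the nearest pair of seat edges (so the leg's bounding box is flush with the corner).

B is a spool: two coaxial disc flanges of radius 63 mm and thickness 23 mm, joined by a core cylinder of radius 24 mm and height 110 mm. The lower flange rests on z = 0 and the three cylinders share a vertical axis.

C is a straight ladder. Two 44×64 mm vertical rails, 1197 mm tall, stand 478 mm apart (outside-to-outside) with their front faces coplanar on the −y side. 4 rungs, each 64 mm deep and 24 mm tall, span between the inner faces of the rails, front faces flush with the rails. The lowest rung's underside is at z = 206 mm and rungs are spaced 240 mm apart (underside to underside).

The spool is on top of the stool. The ladder is on the floor beside the stool on its −y side.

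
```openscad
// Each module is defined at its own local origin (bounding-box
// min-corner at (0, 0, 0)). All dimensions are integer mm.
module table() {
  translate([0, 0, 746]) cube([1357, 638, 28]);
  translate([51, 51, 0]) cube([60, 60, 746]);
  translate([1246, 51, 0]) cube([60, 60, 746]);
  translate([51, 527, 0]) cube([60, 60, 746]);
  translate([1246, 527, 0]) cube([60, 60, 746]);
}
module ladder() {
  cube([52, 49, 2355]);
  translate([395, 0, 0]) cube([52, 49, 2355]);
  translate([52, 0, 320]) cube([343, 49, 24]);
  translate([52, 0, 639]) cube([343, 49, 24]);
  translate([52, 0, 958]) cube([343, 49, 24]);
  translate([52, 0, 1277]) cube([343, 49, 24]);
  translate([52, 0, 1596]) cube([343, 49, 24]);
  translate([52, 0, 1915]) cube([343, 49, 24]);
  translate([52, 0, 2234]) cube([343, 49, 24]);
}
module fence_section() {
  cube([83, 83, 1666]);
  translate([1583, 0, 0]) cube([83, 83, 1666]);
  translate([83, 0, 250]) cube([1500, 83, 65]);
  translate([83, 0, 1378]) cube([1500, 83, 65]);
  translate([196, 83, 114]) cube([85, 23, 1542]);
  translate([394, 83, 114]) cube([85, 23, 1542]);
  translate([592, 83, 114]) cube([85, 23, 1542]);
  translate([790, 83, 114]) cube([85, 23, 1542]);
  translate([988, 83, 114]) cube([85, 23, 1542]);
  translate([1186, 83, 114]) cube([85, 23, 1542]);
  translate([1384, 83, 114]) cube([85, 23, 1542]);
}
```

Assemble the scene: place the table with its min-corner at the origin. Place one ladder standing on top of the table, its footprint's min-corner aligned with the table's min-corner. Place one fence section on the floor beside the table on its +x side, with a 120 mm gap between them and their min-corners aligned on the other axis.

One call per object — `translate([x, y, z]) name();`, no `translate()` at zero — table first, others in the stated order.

table();
translate([0, 0, 774]) ladder();
translate([1477, 0, 0]) fence_section();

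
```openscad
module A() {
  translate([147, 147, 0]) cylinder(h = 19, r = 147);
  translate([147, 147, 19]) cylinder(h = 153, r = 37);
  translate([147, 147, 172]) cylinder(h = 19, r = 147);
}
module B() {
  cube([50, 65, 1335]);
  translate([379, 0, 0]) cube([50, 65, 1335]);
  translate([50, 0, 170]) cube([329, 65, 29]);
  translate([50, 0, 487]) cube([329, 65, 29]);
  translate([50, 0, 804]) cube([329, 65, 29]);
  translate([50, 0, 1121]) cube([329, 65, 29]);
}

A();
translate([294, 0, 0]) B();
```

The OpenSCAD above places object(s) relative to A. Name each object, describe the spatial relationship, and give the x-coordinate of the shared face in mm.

The spool's +x face and the ladder's −x face are both at x = 294 mm.

A is a spool. B is a ladder. The ladder is against the spool's +x side, with their −y faces flush. The x-coordinate of the shared face is 294 mm.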